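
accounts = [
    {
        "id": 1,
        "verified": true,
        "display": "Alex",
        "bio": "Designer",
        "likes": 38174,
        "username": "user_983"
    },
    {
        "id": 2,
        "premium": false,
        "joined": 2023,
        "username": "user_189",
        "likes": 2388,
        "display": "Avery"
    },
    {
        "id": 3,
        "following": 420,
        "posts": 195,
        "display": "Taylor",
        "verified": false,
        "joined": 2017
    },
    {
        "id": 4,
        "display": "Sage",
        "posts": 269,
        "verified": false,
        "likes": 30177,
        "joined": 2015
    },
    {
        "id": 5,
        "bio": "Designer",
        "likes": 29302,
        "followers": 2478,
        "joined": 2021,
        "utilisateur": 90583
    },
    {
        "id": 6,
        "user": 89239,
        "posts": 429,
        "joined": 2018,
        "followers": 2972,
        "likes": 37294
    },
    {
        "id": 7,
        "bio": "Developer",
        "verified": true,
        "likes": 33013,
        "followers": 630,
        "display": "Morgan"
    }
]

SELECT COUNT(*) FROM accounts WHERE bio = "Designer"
2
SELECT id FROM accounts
[1, 2, 3, 4, 5, 6, 7]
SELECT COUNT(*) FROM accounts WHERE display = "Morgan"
1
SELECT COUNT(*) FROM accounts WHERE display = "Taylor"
1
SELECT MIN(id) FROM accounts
1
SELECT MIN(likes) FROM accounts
2388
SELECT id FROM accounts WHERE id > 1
[2, 3, 4, 5, 6, 7]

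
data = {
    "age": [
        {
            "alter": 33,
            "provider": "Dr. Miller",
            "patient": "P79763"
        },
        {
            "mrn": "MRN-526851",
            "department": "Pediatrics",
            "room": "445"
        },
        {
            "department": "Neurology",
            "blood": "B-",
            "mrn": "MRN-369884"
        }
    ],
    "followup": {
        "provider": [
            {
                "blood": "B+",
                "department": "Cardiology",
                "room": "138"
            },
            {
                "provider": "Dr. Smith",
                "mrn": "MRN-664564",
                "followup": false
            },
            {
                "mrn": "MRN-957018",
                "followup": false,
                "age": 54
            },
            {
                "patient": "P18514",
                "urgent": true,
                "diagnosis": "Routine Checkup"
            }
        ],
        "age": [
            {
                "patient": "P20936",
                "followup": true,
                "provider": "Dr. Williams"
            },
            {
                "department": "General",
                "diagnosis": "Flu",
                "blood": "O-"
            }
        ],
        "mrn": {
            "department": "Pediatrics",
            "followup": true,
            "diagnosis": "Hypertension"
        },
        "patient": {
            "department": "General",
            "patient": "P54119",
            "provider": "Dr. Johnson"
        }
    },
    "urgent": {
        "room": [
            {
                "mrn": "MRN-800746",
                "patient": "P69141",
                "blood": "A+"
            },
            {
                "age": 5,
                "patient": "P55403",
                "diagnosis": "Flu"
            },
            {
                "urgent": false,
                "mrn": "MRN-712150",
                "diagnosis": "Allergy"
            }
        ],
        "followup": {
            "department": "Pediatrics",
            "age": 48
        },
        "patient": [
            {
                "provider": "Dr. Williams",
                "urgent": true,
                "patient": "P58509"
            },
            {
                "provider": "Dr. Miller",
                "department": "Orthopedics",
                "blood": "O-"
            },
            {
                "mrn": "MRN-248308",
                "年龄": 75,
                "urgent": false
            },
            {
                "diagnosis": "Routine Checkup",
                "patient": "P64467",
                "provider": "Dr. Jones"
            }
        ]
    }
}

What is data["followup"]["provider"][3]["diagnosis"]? "Routine Checkup"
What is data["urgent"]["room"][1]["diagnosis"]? "Flu"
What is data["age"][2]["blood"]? "B-"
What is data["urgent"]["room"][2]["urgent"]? False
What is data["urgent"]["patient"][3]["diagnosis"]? "Routine Checkup"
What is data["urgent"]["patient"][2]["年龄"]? 75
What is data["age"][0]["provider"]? "Dr. Miller"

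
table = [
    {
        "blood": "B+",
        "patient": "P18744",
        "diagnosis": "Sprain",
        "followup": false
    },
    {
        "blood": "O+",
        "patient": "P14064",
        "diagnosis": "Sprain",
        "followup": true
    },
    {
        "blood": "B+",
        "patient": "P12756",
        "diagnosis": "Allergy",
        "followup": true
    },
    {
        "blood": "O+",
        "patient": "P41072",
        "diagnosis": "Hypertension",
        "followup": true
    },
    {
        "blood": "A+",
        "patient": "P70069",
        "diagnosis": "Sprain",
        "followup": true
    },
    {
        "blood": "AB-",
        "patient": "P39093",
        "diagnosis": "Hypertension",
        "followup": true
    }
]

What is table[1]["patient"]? "P14064"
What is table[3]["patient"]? "P41072"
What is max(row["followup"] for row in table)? True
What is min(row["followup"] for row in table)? False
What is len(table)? 6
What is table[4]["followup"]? True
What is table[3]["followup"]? True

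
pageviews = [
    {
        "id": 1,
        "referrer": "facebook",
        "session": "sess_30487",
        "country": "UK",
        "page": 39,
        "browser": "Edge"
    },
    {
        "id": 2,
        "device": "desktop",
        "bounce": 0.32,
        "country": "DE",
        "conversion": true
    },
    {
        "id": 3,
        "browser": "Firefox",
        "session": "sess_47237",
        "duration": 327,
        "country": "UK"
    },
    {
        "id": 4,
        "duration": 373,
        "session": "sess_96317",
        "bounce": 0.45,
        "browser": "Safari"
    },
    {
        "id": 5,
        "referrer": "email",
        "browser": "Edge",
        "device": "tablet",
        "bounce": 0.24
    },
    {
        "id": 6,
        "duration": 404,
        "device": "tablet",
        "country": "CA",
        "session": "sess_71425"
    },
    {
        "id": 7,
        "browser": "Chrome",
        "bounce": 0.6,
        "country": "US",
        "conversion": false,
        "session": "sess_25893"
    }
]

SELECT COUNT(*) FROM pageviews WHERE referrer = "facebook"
1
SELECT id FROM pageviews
[1, 2, 3, 4, 5, 6, 7]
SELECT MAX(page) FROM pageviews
39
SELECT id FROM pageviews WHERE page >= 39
[1]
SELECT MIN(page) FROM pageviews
39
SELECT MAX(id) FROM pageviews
7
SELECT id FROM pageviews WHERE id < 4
[1, 2, 3]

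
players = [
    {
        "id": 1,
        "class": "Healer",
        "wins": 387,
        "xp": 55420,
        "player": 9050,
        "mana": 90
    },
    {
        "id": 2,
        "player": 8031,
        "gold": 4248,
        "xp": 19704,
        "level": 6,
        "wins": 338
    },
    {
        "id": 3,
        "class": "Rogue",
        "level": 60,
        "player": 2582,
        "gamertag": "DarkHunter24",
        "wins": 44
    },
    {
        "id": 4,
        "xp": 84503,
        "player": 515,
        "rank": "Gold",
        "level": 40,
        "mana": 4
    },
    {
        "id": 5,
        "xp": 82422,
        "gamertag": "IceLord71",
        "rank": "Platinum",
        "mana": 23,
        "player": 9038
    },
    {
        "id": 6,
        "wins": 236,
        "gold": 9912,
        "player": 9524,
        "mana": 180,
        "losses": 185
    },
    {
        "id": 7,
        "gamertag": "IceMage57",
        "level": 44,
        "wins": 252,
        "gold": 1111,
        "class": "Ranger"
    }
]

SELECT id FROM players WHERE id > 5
[6, 7]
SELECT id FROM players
[1, 2, 3, 4, 5, 6, 7]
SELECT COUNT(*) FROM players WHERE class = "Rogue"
1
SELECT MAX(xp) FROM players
84503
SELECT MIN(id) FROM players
1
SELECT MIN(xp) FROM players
19704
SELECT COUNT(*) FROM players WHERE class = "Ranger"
1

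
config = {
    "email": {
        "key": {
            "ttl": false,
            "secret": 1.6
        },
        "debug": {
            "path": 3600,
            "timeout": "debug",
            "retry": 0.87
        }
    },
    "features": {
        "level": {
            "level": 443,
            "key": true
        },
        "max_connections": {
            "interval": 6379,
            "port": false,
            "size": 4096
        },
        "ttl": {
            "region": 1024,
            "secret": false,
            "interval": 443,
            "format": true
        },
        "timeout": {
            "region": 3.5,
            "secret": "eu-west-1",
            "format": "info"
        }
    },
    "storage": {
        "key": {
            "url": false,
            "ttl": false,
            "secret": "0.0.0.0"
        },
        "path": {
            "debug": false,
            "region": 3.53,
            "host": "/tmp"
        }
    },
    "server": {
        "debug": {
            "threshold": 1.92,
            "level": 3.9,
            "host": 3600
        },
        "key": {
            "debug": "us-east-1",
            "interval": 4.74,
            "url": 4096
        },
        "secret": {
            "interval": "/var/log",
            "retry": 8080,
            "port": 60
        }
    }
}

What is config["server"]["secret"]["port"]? 60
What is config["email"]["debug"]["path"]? 3600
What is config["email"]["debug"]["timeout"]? "debug"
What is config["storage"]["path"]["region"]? 3.53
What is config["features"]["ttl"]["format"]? True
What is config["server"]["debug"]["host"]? 3600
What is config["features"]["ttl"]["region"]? 1024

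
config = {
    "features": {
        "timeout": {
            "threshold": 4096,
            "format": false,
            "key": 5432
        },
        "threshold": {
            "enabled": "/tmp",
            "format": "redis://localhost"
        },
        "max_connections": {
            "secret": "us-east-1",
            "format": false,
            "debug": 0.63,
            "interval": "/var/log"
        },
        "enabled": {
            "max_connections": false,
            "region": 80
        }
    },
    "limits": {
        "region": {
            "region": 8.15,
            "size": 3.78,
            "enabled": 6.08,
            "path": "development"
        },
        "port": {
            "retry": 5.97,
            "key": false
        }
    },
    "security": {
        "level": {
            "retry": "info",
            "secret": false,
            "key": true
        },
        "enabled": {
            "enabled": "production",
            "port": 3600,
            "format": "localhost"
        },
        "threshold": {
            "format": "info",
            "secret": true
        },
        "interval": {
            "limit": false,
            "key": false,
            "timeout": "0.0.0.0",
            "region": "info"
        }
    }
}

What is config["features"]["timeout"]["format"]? False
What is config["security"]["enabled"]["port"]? 3600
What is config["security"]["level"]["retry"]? "info"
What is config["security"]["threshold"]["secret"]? True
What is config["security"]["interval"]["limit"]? False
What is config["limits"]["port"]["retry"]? 5.97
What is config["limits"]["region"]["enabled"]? 6.08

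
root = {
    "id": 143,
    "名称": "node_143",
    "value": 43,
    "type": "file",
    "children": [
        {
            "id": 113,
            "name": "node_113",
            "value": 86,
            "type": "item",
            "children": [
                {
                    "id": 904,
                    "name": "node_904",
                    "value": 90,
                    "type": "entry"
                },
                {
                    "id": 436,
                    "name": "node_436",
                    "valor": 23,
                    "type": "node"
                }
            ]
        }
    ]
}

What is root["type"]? "file"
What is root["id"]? 143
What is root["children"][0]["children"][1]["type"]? "node"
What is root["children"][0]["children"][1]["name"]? "node_436"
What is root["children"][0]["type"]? "item"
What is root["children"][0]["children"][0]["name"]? "node_904"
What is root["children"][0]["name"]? "node_113"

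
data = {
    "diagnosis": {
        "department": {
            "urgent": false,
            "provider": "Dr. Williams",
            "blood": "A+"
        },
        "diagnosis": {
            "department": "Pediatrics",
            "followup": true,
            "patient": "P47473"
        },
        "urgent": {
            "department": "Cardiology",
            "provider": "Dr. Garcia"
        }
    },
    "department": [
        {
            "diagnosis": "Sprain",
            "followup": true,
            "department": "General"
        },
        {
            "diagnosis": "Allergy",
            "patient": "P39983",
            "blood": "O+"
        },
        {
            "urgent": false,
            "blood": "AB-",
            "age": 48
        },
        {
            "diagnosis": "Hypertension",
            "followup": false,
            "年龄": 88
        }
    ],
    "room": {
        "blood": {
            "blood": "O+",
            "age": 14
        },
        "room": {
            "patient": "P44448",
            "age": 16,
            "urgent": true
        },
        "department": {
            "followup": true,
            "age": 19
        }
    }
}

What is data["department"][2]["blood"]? "AB-"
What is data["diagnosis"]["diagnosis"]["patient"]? "P47473"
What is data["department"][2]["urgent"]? False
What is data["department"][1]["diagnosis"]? "Allergy"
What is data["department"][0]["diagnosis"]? "Sprain"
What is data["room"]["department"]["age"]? 19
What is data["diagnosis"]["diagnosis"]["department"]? "Pediatrics"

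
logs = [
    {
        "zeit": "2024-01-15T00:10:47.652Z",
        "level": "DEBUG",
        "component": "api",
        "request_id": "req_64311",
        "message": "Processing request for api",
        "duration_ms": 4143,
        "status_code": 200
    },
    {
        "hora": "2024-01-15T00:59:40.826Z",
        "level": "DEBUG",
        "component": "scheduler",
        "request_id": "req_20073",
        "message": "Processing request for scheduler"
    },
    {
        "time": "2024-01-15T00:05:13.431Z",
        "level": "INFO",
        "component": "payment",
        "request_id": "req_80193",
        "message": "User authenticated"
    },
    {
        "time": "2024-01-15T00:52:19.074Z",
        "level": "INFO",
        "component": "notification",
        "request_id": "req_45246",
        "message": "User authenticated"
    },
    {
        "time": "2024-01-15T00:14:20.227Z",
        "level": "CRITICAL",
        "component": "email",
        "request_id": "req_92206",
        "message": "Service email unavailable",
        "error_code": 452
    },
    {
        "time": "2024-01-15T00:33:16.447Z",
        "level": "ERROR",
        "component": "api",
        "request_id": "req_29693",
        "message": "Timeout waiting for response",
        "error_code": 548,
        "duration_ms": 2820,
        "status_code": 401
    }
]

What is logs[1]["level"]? "DEBUG"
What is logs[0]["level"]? "DEBUG"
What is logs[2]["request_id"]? "req_80193"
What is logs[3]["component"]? "notification"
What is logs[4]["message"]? "Service email unavailable"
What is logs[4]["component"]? "email"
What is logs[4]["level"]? "CRITICAL"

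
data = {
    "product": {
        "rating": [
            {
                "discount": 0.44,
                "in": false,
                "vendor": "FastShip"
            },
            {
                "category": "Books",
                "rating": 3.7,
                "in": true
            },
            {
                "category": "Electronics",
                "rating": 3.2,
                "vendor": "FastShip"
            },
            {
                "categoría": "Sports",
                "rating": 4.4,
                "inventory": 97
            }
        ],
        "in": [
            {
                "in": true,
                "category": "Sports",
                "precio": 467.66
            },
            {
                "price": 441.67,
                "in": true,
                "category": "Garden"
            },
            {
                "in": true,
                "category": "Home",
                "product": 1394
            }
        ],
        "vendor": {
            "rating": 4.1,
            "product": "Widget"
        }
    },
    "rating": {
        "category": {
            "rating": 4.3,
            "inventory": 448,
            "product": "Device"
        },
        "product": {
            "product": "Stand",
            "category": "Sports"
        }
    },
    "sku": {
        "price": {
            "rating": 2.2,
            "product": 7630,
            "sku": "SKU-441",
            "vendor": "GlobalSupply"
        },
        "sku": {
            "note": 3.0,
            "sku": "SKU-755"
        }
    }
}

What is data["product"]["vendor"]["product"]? "Widget"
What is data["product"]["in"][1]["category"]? "Garden"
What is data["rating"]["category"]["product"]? "Device"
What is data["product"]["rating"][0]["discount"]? 0.44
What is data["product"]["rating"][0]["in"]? False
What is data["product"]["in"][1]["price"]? 441.67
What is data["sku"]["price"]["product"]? 7630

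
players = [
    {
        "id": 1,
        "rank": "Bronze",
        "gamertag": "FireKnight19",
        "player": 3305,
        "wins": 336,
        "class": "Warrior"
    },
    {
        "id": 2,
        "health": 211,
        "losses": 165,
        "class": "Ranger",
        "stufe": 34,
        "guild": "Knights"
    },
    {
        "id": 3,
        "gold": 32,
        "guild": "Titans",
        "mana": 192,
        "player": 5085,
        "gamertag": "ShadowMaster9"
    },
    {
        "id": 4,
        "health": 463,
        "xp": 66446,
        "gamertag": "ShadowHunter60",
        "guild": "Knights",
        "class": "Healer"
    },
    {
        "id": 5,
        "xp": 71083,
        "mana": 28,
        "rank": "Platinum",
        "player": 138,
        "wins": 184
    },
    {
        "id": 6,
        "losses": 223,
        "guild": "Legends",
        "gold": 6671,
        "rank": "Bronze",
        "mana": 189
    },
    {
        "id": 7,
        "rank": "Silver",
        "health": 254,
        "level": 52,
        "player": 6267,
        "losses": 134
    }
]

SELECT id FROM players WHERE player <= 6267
[1, 3, 5, 7]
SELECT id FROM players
[1, 2, 3, 4, 5, 6, 7]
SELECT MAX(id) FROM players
7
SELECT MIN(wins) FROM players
184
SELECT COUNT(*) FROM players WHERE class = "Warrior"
1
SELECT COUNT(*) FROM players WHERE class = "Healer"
1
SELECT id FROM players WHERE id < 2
[1]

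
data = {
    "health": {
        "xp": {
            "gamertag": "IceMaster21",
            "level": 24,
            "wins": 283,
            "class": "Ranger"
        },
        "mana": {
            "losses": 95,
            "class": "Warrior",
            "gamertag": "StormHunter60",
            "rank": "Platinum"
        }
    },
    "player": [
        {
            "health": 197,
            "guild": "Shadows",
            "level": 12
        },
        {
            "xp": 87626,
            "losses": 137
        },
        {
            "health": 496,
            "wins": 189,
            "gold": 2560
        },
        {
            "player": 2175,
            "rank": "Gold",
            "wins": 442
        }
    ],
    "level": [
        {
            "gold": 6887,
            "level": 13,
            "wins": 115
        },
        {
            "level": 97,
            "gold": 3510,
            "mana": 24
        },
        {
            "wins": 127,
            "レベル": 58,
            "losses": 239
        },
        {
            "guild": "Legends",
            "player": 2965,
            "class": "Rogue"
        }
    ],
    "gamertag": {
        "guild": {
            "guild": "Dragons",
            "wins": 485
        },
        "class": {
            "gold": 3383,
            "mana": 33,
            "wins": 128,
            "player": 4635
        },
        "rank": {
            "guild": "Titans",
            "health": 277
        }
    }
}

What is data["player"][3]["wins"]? 442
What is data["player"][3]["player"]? 2175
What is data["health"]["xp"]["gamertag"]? "IceMaster21"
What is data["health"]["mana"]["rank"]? "Platinum"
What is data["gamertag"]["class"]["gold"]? 3383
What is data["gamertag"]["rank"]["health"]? 277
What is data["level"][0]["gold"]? 6887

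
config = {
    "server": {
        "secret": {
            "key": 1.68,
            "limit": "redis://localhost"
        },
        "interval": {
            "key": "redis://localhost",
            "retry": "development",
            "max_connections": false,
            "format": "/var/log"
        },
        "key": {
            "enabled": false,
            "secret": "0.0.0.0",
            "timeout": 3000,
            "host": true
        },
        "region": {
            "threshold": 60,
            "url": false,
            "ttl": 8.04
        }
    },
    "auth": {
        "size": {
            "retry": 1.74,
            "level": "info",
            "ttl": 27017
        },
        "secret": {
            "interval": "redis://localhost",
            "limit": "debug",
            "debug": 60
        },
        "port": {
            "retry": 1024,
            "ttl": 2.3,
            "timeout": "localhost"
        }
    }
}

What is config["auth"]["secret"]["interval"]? "redis://localhost"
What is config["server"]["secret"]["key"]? 1.68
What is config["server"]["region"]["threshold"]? 60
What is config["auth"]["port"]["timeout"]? "localhost"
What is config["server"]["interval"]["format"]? "/var/log"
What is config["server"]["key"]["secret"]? "0.0.0.0"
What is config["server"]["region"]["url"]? False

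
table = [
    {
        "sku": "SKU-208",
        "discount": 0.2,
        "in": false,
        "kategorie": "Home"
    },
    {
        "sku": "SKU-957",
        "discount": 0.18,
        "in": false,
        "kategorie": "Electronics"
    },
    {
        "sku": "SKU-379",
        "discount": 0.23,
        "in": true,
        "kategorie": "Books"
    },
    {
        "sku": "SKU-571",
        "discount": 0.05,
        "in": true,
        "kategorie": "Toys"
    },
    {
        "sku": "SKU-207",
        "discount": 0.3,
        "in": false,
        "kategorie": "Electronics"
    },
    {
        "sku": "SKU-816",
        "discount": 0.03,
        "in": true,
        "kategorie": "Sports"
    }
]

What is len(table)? 6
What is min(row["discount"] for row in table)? 0.03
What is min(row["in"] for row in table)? False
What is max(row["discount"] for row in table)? 0.3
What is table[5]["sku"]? "SKU-816"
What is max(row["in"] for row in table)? True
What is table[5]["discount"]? 0.03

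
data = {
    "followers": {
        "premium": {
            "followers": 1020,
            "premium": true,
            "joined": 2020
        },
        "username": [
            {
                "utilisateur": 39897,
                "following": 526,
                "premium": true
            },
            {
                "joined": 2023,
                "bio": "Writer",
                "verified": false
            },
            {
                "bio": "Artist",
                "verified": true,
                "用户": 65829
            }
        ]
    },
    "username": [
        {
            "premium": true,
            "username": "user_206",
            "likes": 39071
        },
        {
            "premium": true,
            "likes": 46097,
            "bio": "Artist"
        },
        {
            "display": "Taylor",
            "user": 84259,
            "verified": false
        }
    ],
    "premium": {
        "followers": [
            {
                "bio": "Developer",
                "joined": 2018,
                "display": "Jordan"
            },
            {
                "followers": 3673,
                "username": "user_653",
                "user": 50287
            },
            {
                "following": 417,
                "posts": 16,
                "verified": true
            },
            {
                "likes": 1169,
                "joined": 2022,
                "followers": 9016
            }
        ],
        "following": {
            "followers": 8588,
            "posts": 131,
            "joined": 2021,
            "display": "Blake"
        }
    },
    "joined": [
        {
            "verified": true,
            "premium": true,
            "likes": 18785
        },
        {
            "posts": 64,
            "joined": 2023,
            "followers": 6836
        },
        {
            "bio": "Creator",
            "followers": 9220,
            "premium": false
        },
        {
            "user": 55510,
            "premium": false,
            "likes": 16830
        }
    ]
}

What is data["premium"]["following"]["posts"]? 131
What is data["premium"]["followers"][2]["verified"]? True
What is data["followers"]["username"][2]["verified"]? True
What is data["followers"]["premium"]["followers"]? 1020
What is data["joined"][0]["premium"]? True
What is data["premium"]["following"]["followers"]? 8588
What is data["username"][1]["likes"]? 46097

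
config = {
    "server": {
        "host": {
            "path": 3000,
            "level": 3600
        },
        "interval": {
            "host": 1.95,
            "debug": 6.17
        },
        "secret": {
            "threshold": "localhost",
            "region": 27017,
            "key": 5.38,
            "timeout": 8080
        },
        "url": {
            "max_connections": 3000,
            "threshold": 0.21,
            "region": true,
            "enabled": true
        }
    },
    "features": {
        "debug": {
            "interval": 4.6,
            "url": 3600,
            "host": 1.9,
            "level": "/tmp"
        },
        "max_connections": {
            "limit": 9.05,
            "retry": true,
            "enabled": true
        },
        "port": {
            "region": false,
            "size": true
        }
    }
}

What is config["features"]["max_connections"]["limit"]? 9.05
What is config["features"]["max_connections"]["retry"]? True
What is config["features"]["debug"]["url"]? 3600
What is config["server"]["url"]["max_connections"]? 3000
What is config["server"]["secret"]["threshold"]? "localhost"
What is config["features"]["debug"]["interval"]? 4.6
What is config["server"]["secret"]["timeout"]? 8080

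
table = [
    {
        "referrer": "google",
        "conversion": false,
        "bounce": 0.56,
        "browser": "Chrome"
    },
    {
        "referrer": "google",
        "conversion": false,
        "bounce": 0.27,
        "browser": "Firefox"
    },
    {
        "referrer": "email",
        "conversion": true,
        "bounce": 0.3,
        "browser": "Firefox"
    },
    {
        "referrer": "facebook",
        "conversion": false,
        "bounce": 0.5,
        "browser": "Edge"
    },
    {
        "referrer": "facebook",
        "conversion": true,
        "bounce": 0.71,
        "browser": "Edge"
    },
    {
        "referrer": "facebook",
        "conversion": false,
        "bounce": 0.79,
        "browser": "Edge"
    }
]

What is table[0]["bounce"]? 0.56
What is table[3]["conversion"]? False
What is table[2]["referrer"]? "email"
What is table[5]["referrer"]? "facebook"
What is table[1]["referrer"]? "google"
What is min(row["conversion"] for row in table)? False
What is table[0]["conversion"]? False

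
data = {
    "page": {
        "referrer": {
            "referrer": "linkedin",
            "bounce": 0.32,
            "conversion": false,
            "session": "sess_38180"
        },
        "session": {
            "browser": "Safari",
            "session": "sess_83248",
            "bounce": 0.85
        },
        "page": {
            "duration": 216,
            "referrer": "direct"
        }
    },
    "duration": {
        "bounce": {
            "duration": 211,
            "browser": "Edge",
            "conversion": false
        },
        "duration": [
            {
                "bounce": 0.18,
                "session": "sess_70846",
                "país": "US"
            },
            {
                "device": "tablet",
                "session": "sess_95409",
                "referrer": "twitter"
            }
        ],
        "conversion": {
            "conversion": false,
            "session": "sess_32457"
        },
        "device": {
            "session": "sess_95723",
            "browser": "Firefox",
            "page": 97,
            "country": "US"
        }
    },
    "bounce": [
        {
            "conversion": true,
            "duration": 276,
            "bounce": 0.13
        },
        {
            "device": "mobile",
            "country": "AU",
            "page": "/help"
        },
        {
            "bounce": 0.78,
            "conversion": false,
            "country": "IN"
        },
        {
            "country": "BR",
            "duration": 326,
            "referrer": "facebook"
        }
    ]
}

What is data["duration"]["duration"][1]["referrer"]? "twitter"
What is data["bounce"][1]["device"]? "mobile"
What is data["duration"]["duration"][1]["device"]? "tablet"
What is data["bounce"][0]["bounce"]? 0.13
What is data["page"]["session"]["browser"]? "Safari"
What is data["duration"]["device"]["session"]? "sess_95723"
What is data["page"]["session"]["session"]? "sess_83248"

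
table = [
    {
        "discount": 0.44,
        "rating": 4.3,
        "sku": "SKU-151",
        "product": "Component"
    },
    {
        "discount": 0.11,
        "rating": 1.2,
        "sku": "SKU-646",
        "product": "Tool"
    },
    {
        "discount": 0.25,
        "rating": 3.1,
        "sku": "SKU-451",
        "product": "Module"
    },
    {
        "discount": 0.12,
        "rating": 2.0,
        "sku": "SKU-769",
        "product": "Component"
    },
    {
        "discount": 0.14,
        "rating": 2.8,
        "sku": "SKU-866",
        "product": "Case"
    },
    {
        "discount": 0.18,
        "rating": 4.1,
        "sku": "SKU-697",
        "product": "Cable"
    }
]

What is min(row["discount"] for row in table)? 0.11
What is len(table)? 6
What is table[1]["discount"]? 0.11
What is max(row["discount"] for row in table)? 0.44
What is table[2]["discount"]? 0.25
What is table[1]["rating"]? 1.2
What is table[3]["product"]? "Component"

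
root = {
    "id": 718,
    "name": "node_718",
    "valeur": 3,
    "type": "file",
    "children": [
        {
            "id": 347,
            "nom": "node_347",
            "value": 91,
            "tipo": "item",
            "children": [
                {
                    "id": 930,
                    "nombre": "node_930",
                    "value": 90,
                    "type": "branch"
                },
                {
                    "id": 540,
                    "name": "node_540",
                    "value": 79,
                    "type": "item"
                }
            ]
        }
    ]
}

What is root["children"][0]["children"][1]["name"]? "node_540"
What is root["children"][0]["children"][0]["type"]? "branch"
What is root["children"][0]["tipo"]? "item"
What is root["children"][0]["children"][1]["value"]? 79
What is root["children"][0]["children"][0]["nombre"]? "node_930"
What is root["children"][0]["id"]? 347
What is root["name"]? "node_718"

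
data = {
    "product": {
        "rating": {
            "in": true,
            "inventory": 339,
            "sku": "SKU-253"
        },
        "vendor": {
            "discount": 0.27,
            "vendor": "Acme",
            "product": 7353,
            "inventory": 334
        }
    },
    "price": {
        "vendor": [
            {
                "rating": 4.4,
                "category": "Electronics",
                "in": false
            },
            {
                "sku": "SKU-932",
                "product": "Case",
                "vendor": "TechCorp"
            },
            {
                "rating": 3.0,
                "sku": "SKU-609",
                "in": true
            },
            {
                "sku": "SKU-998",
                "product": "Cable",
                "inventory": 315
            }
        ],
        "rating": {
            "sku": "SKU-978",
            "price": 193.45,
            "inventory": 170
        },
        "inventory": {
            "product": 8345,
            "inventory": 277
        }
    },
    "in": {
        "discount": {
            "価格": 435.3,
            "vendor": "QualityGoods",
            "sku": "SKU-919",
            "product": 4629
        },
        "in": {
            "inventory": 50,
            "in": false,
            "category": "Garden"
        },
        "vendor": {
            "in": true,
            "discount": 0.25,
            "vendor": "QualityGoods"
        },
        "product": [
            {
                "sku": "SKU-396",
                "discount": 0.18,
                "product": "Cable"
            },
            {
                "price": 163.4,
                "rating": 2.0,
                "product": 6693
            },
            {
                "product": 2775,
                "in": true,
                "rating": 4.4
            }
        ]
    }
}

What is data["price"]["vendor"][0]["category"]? "Electronics"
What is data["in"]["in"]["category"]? "Garden"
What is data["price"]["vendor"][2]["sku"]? "SKU-609"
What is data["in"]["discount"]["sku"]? "SKU-919"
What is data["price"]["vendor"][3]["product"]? "Cable"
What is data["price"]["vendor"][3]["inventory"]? 315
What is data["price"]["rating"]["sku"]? "SKU-978"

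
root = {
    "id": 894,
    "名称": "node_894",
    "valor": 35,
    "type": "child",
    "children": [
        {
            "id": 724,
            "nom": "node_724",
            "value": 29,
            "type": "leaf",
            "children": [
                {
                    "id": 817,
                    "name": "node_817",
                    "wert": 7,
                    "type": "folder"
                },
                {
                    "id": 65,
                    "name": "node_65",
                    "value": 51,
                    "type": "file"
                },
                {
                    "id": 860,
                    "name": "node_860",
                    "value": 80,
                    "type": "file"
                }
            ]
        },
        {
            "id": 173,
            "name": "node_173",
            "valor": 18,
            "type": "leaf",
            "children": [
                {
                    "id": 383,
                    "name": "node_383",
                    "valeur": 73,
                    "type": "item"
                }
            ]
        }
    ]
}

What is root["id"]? 894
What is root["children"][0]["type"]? "leaf"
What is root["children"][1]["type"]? "leaf"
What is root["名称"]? "node_894"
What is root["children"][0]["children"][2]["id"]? 860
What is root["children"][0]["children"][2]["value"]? 80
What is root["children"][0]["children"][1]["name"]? "node_65"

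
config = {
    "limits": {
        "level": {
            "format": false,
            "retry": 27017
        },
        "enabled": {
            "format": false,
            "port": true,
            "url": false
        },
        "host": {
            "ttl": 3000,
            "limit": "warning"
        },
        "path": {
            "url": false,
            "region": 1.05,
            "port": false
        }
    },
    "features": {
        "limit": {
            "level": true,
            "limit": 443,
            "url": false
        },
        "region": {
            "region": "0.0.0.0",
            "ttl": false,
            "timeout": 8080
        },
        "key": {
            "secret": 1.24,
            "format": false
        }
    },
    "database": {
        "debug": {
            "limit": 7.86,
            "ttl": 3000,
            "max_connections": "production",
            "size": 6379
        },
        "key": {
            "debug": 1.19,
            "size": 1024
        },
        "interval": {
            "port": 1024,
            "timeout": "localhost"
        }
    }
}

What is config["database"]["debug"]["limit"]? 7.86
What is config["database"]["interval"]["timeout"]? "localhost"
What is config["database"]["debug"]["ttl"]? 3000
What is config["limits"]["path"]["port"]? False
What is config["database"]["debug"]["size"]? 6379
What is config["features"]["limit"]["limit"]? 443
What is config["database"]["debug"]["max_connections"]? "production"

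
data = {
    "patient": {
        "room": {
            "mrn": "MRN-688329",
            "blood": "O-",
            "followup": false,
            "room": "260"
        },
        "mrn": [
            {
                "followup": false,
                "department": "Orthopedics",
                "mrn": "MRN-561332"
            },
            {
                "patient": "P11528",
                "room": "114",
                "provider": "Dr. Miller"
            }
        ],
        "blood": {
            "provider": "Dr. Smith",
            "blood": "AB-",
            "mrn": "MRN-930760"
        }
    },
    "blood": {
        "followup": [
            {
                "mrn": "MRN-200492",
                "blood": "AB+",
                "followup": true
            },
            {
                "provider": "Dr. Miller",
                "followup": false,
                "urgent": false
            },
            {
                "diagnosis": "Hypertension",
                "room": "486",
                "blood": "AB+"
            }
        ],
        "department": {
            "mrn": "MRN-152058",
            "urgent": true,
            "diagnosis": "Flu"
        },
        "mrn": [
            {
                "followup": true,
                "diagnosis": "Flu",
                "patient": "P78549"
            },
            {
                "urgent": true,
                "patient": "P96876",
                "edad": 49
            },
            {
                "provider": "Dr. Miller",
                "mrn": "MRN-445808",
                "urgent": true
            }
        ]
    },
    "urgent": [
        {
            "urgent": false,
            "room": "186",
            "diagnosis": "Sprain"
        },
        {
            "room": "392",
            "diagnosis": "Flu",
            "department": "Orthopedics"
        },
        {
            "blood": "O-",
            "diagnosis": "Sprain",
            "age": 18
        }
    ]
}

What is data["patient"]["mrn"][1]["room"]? "114"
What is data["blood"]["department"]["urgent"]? True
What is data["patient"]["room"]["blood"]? "O-"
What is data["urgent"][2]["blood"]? "O-"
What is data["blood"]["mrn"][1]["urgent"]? True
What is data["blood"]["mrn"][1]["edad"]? 49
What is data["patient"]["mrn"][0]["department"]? "Orthopedics"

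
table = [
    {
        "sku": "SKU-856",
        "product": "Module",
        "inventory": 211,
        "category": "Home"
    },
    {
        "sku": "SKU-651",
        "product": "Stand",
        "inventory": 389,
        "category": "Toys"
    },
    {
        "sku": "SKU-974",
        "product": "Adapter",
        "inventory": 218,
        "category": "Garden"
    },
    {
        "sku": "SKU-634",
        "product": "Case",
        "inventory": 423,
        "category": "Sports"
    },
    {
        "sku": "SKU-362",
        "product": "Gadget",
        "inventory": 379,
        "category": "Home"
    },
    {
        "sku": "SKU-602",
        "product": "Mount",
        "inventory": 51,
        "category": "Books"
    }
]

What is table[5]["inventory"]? 51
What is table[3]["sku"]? "SKU-634"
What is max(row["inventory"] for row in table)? 423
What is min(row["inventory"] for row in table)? 51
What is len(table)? 6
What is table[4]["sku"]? "SKU-362"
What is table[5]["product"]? "Mount"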